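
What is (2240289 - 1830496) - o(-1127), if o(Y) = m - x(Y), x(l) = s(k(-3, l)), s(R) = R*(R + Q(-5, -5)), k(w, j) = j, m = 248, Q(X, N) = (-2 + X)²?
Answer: 1624451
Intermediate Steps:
s(R) = R*(49 + R) (s(R) = R*(R + (-2 - 5)²) = R*(R + (-7)²) = R*(R + 49) = R*(49 + R))
x(l) = l*(49 + l)
o(Y) = 248 - Y*(49 + Y)
(2240289 - 1830496) - o(-1127) = (2240289 - 1830496) - (248 - 1*(-1127)*(49 - 1127)) = 409793 - (248 - 1*(-1127)*(-1078)) = 409793 - (248 - 1214906) = 409793 - 1*(-1214658) = 409793 + 1214658 = 1624451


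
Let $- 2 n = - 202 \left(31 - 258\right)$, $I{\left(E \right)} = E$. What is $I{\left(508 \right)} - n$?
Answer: $23435$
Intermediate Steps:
$n = -22927$ ($n = - \frac{\left(-202\right) \left(31 - 258\right)}{2} = - \frac{\left(-202\right) \left(-227\right)}{2} = \left(- \frac{1}{2}\right) 45854 = -22927$)
$I{\left(508 \right)} - n = 508 - -22927 = 508 + 22927 = 23435$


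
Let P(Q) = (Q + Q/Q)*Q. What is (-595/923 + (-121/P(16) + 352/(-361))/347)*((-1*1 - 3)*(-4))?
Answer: -20401900555/1965564497 ≈ -10.380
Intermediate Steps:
P(Q) = Q*(1 + Q) (P(Q) = (Q + 1)*Q = (1 + Q)*Q = Q*(1 + Q))
(-595/923 + (-121/P(16) + 352/(-361))/347)*((-1*1 - 3)*(-4)) = (-595/923 + (-121*1/(16*(1 + 16)) + 352/(-361))/347)*((-1*1 - 3)*(-4)) = (-595*1/923 + (-121/(16*17) + 352*(-1/361))*(1/347))*((-1 - 3)*(-4)) = (-595/923 + (-121/272 - 352/361)*(1/347))*(-4*(-4)) = (-595/923 + (-121*1/272 - 352/361)*(1/347))*16 = (-595/923 + (-121/272 - 352/361)*(1/347))*16 = (-595/923 - 139425/98192*1/347)*16 = (-595/923 - 139425/34072624)*16 = -20401900555/31449031952*16 = -20401900555/1965564497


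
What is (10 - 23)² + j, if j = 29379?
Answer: 29548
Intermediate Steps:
(10 - 23)² + j = (10 - 23)² + 29379 = (-13)² + 29379 = 169 + 29379 = 29548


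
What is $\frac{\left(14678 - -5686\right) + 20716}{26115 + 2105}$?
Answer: $\frac{2054}{1411} \approx 1.4557$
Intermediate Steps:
$\frac{\left(14678 - -5686\right) + 20716}{26115 + 2105} = \frac{\left(14678 + 5686\right) + 20716}{28220} = \left(20364 + 20716\right) \frac{1}{28220} = 41080 \cdot \frac{1}{28220} = \frac{2054}{1411}$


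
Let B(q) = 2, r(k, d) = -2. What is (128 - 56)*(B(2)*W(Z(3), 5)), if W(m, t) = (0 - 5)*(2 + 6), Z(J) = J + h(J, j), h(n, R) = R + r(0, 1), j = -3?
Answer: -5760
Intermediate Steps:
h(n, R) = -2 + R (h(n, R) = R - 2 = -2 + R)
Z(J) = -5 + J (Z(J) = J + (-2 - 3) = J - 5 = -5 + J)
W(m, t) = -40 (W(m, t) = -5*8 = -40)
(128 - 56)*(B(2)*W(Z(3), 5)) = (128 - 56)*(2*(-40)) = 72*(-80) = -5760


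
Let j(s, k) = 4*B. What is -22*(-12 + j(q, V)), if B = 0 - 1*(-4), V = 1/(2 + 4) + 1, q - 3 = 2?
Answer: -88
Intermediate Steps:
q = 5 (q = 3 + 2 = 5)
V = 7/6 (V = 1/6 + 1 = 7/6 ≈ 1.1667)
B = 4 (B = 0 + 4 = 4)
j(s, k) = 16 (j(s, k) = 4*4 = 16)
-22*(-12 + j(q, V)) = -22*(-12 + 16) = -22*4 = -88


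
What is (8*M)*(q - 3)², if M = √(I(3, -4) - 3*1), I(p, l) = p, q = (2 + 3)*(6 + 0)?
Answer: 0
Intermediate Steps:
q = 30 (q = 5*6 = 30)
M = 0 (M = √(3 - 3*1) = √(3 - 3) = √0 = 0)
(8*M)*(q - 3)² = (8*0)*(30 - 3)² = 0*27² = 0*729 = 0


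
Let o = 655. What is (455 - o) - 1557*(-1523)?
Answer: 2371111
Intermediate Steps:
(455 - o) - 1557*(-1523) = (455 - 1*655) - 1557*(-1523) = (455 - 655) + 2371311 = -200 + 2371311 = 2371111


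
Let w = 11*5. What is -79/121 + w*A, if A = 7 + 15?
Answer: 146331/121 ≈ 1209.3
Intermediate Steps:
A = 22
w = 55
-79/121 + w*A = -79/121 + 55*22 = -79*1/121 + 1210 = -79/121 + 1210 = 146331/121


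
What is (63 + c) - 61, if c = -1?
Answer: 1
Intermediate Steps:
(63 + c) - 61 = (63 - 1) - 61 = 62 - 61 = 1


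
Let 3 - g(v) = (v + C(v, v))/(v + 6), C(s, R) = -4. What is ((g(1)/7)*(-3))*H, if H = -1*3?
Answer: 216/49 ≈ 4.4082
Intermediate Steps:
g(v) = 3 - (-4 + v)/(6 + v) (g(v) = 3 - (v - 4)/(v + 6) = 3 - (-4 + v)/(6 + v))
H = -3
((g(1)/7)*(-3))*H = (((2*(11 + 1)/(6 + 1))/7)*(-3))*(-3) = (((2*12/7)*(⅐))*(-3))*(-3) = (((2*(⅐)*12)*(⅐))*(-3))*(-3) = (((24/7)*(⅐))*(-3))*(-3) = ((24/49)*(-3))*(-3) = -72/49*(-3) = 216/49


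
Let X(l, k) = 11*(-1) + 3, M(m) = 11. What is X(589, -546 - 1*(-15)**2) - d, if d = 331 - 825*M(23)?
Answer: 8736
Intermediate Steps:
X(l, k) = -8 (X(l, k) = -11 + 3 = -8)
d = -8744 (d = 331 - 825*11 = 331 - 9075 = -8744)
X(589, -546 - 1*(-15)**2) - d = -8 - 1*(-8744) = -8 + 8744 = 8736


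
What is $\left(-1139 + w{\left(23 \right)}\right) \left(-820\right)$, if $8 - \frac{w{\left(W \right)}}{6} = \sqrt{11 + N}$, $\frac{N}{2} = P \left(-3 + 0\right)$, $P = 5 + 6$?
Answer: $894620 + 4920 i \sqrt{55} \approx 8.9462 \cdot 10^{5} + 36488.0 i$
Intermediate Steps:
$P = 11$
$N = -66$ ($N = 2 \cdot 11 \left(-3 + 0\right) = 2 \cdot 11 \left(-3\right) = 2 \left(-33\right) = -66$)
$w{\left(W \right)} = 48 - 6 i \sqrt{55}$ ($w{\left(W \right)} = 48 - 6 \sqrt{11 - 66} = 48 - 6 \sqrt{-55} = 48 - 6 i \sqrt{55}$)
$\left(-1139 + w{\left(23 \right)}\right) \left(-820\right) = \left(-1139 + \left(48 - 6 i \sqrt{55}\right)\right) \left(-820\right) = \left(-1091 - 6 i \sqrt{55}\right) \left(-820\right) = 894620 + 4920 i \sqrt{55}$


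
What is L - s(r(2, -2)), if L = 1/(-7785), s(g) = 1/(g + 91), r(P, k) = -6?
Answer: -1574/132345 ≈ -0.011893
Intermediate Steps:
s(g) = 1/(91 + g)
L = -1/7785 ≈ -0.00012845
L - s(r(2, -2)) = -1/7785 - 1/(91 - 6) = -1/7785 - 1/85 = -1574/132345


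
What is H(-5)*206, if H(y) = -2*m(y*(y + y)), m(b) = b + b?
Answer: -41200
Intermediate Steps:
m(b) = 2*b
H(y) = -8*y² (H(y) = -4*y*(y + y) = -4*y*(2*y) = -4*2*y² = -8*y²)
H(-5)*206 = -8*(-5)²*206 = -8*25*206 = -200*206 = -41200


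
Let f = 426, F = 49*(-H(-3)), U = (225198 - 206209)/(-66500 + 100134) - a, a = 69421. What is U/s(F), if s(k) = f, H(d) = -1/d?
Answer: -2334886925/14328084 ≈ -162.96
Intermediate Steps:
U = -2334886925/33634 (U = (225198 - 206209)/(-66500 + 100134) - 1*69421 = 18989/33634 - 69421 = -2334886925/33634 ≈ -69420.)
F = -49/3 (F = 49*(-(-1)/(-3)) = 49*(-(-1)*(-1)/3) = 49*(-1*1/3) = 49*(-1/3) = -49/3 ≈ -16.333)
s(k) = 426
U/s(F) = -2334886925/33634/426 = -2334886925/33634*1/426 = -2334886925/14328084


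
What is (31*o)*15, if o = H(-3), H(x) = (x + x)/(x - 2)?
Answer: 558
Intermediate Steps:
H(x) = 2*x/(-2 + x) (H(x) = (2*x)/(-2 + x) = 2*x/(-2 + x))
o = 6/5 (o = 2*(-3)/(-2 - 3) = 2*(-3)/(-5) = 2*(-3)*(-⅕) = 6/5 ≈ 1.2000)
(31*o)*15 = (31*(6/5))*15 = (186/5)*15 = 558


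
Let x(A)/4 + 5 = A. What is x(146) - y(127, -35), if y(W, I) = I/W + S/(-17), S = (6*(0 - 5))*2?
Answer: 1210651/2159 ≈ 560.75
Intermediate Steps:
S = -60 (S = (6*(-5))*2 = -30*2 = -60)
x(A) = -20 + 4*A
y(W, I) = 60/17 + I/W (y(W, I) = I/W - 60/(-17) = I/W - 60*(-1/17) = I/W + 60/17 = 60/17 + I/W)
x(146) - y(127, -35) = (-20 + 4*146) - (60/17 - 35/127) = (-20 + 584) - (60/17 - 35*1/127) = 564 - (60/17 - 35/127) = 564 - 1*7025/2159 = 564 - 7025/2159 = 1210651/2159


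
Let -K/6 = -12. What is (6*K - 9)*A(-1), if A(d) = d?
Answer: -423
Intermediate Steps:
K = 72 (K = -6*(-12) = 72)
(6*K - 9)*A(-1) = (6*72 - 9)*(-1) = (432 - 9)*(-1) = 423*(-1) = -423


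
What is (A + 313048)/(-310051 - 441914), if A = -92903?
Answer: -44029/150393 ≈ -0.29276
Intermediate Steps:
(A + 313048)/(-310051 - 441914) = (-92903 + 313048)/(-310051 - 441914) = 220145/(-751965) = 220145*(-1/751965) = -44029/150393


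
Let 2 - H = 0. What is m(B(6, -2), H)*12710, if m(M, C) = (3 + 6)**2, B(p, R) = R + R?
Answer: 1029510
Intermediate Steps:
H = 2 (H = 2 - 1*0 = 2 + 0 = 2)
B(p, R) = 2*R
m(M, C) = 81 (m(M, C) = 9**2 = 81)
m(B(6, -2), H)*12710 = 81*12710 = 1029510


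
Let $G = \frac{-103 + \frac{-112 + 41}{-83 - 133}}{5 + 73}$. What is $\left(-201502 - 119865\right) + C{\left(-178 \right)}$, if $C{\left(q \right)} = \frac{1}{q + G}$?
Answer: $- \frac{970888609255}{3021121} \approx -3.2137 \cdot 10^{5}$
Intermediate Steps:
$G = - \frac{22177}{16848}$ ($G = \frac{-103 - \frac{71}{-216}}{78} = \left(-103 - - \frac{71}{216}\right) \frac{1}{78} = \left(-103 + \frac{71}{216}\right) \frac{1}{78} = \left(- \frac{22177}{216}\right) \frac{1}{78} = - \frac{22177}{16848} \approx -1.3163$)
$C{\left(q \right)} = \frac{1}{- \frac{22177}{16848} + q}$ ($C{\left(q \right)} = \frac{1}{q - \frac{22177}{16848}} = \frac{1}{- \frac{22177}{16848} + q}$)
$\left(-201502 - 119865\right) + C{\left(-178 \right)} = \left(-201502 - 119865\right) + \frac{16848}{-22177 + 16848 \left(-178\right)} = -321367 + \frac{16848}{-22177 - 2998944} = -321367 + \frac{16848}{-3021121} = -321367 + 16848 \left(- \frac{1}{3021121}\right) = -321367 - \frac{16848}{3021121} = - \frac{970888609255}{3021121}$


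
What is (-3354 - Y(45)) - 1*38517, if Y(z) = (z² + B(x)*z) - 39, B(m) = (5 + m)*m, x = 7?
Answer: -47637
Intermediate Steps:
B(m) = m*(5 + m)
Y(z) = -39 + z² + 84*z (Y(z) = (z² + (7*(5 + 7))*z) - 39 = (z² + (7*12)*z) - 39 = (z² + 84*z) - 39 = -39 + z² + 84*z)
(-3354 - Y(45)) - 1*38517 = (-3354 - (-39 + 45² + 84*45)) - 1*38517 = (-3354 - (-39 + 2025 + 3780)) - 38517 = (-3354 - 1*5766) - 38517 = (-3354 - 5766) - 38517 = -9120 - 38517 = -47637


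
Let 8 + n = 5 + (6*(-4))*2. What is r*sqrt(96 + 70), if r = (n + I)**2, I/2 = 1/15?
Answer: 582169*sqrt(166)/225 ≈ 33337.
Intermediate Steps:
n = -51 (n = -8 + (5 + (6*(-4))*2) = -8 + (5 - 24*2) = -8 + (5 - 48) = -8 - 43 = -51)
I = 2/15 ≈ 0.13333
r = 582169/225 (r = (-51 + 2/15)**2 = (-763/15)**2 = 582169/225 ≈ 2587.4)
r*sqrt(96 + 70) = 582169*sqrt(96 + 70)/225 = 582169*sqrt(166)/225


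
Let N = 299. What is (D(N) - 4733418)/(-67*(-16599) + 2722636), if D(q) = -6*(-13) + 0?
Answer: -4733340/3834769 ≈ -1.2343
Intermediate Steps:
D(q) = 78 (D(q) = 78 + 0 = 78)
(D(N) - 4733418)/(-67*(-16599) + 2722636) = (78 - 4733418)/(-67*(-16599) + 2722636) = -4733340/(1112133 + 2722636) = -4733340/3834769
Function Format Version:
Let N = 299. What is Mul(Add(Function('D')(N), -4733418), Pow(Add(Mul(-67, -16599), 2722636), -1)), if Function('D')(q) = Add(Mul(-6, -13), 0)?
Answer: Rational(-4733340, 3834769) ≈ -1.2343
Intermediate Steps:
Function('D')(q) = 78 (Function('D')(q) = Add(78, 0) = 78)
Mul(Add(Function('D')(N), -4733418), Pow(Add(Mul(-67, -16599), 2722636), -1)) = Mul(Add(78, -4733418), Pow(Add(Mul(-67, -16599), 2722636), -1)) = Mul(-4733340, Pow(Add(1112133, 2722636), -1)) = Mul(-4733340, Pow(3834769, -1)) = Mul(-4733340, Rational(1, 3834769)) = Rational(-4733340, 3834769)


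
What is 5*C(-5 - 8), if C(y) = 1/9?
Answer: 5/9 ≈ 0.55556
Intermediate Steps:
C(y) = ⅑
5*C(-5 - 8) = 5*(⅑) = 5/9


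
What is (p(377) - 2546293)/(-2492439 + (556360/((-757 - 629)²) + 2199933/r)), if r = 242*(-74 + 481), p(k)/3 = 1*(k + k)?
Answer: 142074204541038/139191729116831 ≈ 1.0207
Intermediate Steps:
p(k) = 6*k (p(k) = 3*(1*(k + k)) = 3*(1*(2*k)) = 3*(2*k) = 6*k)
r = 98494 (r = 242*407 = 98494)
(p(377) - 2546293)/(-2492439 + (556360/((-757 - 629)²) + 2199933/r)) = (6*377 - 2546293)/(-2492439 + (556360/((-757 - 629)²) + 2199933/98494)) = (2262 - 2546293)/(-2492439 + (556360/((-1386)²) + 2199933*(1/98494))) = -2544031/(-2492439 + (556360/1920996 + 2199933/98494)) = -2544031/(-2492439 + (556360*(1/1920996) + 2199933/98494)) = -2544031/(-2492439 + (19870/68607 + 2199933/98494)) = -2544031/(-2492439 + 1263536191/55846098) = -2544031/(-139191729116831/55846098) = -2544031*(-55846098/139191729116831) = 142074204541038/139191729116831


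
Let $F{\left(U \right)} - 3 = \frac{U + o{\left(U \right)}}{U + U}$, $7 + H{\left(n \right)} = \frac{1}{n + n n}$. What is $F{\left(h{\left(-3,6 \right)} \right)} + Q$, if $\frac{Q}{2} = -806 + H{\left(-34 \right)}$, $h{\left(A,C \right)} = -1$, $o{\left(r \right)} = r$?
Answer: $- \frac{909941}{561} \approx -1622.0$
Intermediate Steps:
$H{\left(n \right)} = -7 + \frac{1}{n + n^{2}}$ ($H{\left(n \right)} = -7 + \frac{1}{n + n n} = -7 + \frac{1}{n + n^{2}}$)
$F{\left(U \right)} = 4$ ($F{\left(U \right)} = 3 + \frac{U + U}{U + U} = 3 + \frac{2 U}{2 U} = 3 + 2 U \frac{1}{2 U} = 3 + 1 = 4$)
$Q = - \frac{912185}{561}$ ($Q = 2 \left(-806 + \frac{1 - -238 - 7 \left(-34\right)^{2}}{\left(-34\right) \left(1 - 34\right)}\right) = 2 \left(-806 - \frac{1 + 238 - 8092}{34 \left(-33\right)}\right) = 2 \left(-806 - - \frac{1 + 238 - 8092}{1122}\right) = 2 \left(-806 - \left(- \frac{1}{1122}\right) \left(-7853\right)\right) = 2 \left(-806 - \frac{7853}{1122}\right) = 2 \left(- \frac{912185}{1122}\right) = - \frac{912185}{561} \approx -1626.0$)
$F{\left(h{\left(-3,6 \right)} \right)} + Q = 4 - \frac{912185}{561} = - \frac{909941}{561}$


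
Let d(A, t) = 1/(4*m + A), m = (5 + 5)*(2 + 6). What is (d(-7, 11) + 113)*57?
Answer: 2016090/313 ≈ 6441.2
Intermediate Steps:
m = 80 (m = 10*8 = 80)
d(A, t) = 1/(320 + A) (d(A, t) = 1/(4*80 + A) = 1/(320 + A))
(d(-7, 11) + 113)*57 = (1/(320 - 7) + 113)*57 = (1/313 + 113)*57 = (35370/313)*57 = 2016090/313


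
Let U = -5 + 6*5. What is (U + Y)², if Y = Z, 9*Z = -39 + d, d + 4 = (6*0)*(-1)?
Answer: 33124/81 ≈ 408.94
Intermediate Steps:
d = -4 (d = -4 + (6*0)*(-1) = -4 + 0*(-1) = -4 + 0 = -4)
Z = -43/9 (Z = (-39 - 4)/9 = (⅑)*(-43) = -43/9 ≈ -4.7778)
U = 25 (U = -5 + 30 = 25)
Y = -43/9 ≈ -4.7778
(U + Y)² = (25 - 43/9)² = (182/9)² = 33124/81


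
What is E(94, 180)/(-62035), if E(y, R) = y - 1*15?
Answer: -79/62035 ≈ -0.0012735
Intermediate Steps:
E(y, R) = -15 + y (E(y, R) = y - 15 = -15 + y)
E(94, 180)/(-62035) = (-15 + 94)/(-62035) = 79*(-1/62035) = -79/62035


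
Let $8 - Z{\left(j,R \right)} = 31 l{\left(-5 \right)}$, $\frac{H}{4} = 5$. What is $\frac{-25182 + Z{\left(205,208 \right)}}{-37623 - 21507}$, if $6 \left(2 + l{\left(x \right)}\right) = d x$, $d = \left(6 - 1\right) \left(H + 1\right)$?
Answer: $\frac{14933}{39420} \approx 0.37882$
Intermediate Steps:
$H = 20$ ($H = 4 \cdot 5 = 20$)
$d = 105$ ($d = \left(6 - 1\right) \left(20 + 1\right) = \left(6 - 1\right) 21 = 5 \cdot 21 = 105$)
$l{\left(x \right)} = -2 + \frac{35 x}{2}$ ($l{\left(x \right)} = -2 + \frac{105 x}{6} = -2 + \frac{35 x}{2}$)
$Z{\left(j,R \right)} = \frac{5565}{2}$ ($Z{\left(j,R \right)} = 8 - 31 \left(-2 + \frac{35}{2} \left(-5\right)\right) = 8 - 31 \left(-2 - \frac{175}{2}\right) = 8 - 31 \left(- \frac{179}{2}\right) = 8 - - \frac{5549}{2} = 8 + \frac{5549}{2} = \frac{5565}{2}$)
$\frac{-25182 + Z{\left(205,208 \right)}}{-37623 - 21507} = \frac{-25182 + \frac{5565}{2}}{-37623 - 21507} = - \frac{44799}{2 \left(-59130\right)} = \left(- \frac{44799}{2}\right) \left(- \frac{1}{59130}\right) = \frac{14933}{39420}$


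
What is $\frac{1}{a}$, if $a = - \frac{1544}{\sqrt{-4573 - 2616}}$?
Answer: $- \frac{i \sqrt{7189}}{1544} \approx - 0.054914 i$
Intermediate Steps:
$a = \frac{1544 i \sqrt{7189}}{7189}$ ($a = - \frac{1544}{\sqrt{-7189}} = - \frac{1544}{i \sqrt{7189}} = - 1544 \left(- \frac{i \sqrt{7189}}{7189}\right) = \frac{1544 i \sqrt{7189}}{7189} \approx 18.21 i$)
$\frac{1}{a} = \frac{1}{\frac{1544}{7189} i \sqrt{7189}} = - \frac{i \sqrt{7189}}{1544}$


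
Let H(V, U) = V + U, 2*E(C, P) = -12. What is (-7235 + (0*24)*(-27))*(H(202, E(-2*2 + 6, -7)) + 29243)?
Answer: -212991165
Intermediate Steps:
E(C, P) = -6 (E(C, P) = (1/2)*(-12) = -6)
H(V, U) = U + V
(-7235 + (0*24)*(-27))*(H(202, E(-2*2 + 6, -7)) + 29243) = (-7235 + (0*24)*(-27))*((-6 + 202) + 29243) = (-7235 + 0*(-27))*(196 + 29243) = (-7235 + 0)*29439 = -7235*29439 = -212991165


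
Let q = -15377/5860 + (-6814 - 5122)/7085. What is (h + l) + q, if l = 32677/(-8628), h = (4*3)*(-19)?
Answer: -2114347514381/8955454170 ≈ -236.10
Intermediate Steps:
q = -35778201/8303620 (q = -15377*1/5860 - 11936*1/7085 = -15377/5860 - 11936/7085 = -35778201/8303620 ≈ -4.3087)
h = -228 (h = 12*(-19) = -228)
l = -32677/8628 (l = 32677*(-1/8628) = -32677/8628 ≈ -3.7873)
(h + l) + q = (-228 - 32677/8628) - 35778201/8303620 = -1999861/8628 - 35778201/8303620 = -2114347514381/8955454170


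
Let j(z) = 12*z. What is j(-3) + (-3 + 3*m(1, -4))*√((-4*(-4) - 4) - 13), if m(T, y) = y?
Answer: -36 - 15*I ≈ -36.0 - 15.0*I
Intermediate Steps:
j(-3) + (-3 + 3*m(1, -4))*√((-4*(-4) - 4) - 13) = 12*(-3) + (-3 + 3*(-4))*√((-4*(-4) - 4) - 13) = -36 + (-3 - 12)*√((16 - 4) - 13) = -36 - 15*√(12 - 13) = -36 - 15*I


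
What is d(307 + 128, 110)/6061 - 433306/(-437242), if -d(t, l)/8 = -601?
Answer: 2364263601/1325061881 ≈ 1.7843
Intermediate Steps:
d(t, l) = 4808 (d(t, l) = -8*(-601) = 4808)
d(307 + 128, 110)/6061 - 433306/(-437242) = 4808/6061 - 433306/(-437242) = 4808*(1/6061) - 433306*(-1/437242) = 4808/6061 + 216653/218621 = 2364263601/1325061881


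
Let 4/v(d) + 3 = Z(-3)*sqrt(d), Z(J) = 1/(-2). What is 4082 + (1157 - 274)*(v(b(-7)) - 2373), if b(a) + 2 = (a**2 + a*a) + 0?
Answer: -10452853/5 - 7064*sqrt(6)/15 ≈ -2.0917e+6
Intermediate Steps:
Z(J) = -1/2
b(a) = -2 + 2*a**2 (b(a) = -2 + ((a**2 + a*a) + 0) = -2 + ((a**2 + a**2) + 0) = -2 + (2*a**2 + 0) = -2 + 2*a**2)
v(d) = 4/(-3 - sqrt(d)/2)
4082 + (1157 - 274)*(v(b(-7)) - 2373) = 4082 + (1157 - 274)*(8/(-6 - sqrt(-2 + 2*(-7)**2)) - 2373) = 4082 + 883*(8/(-6 - sqrt(-2 + 2*49)) - 2373) = 4082 + 883*(8/(-6 - sqrt(-2 + 98)) - 2373) = 4082 + 883*(8/(-6 - sqrt(96)) - 2373) = 4082 + 883*(8/(-6 - 4*sqrt(6)) - 2373) = 4082 + 883*(-2373 + 8/(-6 - 4*sqrt(6))) = 4082 + (-2095359 + 7064/(-6 - 4*sqrt(6))) = -2091277 + 7064/(-6 - 4*sqrt(6))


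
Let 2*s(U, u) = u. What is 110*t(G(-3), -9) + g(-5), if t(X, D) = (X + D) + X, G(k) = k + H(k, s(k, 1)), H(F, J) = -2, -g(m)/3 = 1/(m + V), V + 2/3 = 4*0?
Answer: -35521/17 ≈ -2089.5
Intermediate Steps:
V = -⅔ (V = -⅔ + 4*0 = -⅔ + 0 = -⅔ ≈ -0.66667)
s(U, u) = u/2
g(m) = -3/(-⅔ + m) (g(m) = -3/(m - ⅔) = -3/(-⅔ + m))
G(k) = -2 + k (G(k) = k - 2 = -2 + k)
t(X, D) = D + 2*X (t(X, D) = (D + X) + X = D + 2*X)
110*t(G(-3), -9) + g(-5) = 110*(-9 + 2*(-2 - 3)) - 9/(-2 + 3*(-5)) = 110*(-9 + 2*(-5)) - 9/(-2 - 15) = 110*(-9 - 10) - 9/(-17) = 110*(-19) - 9*(-1/17) = -2090 + 9/17 = -35521/17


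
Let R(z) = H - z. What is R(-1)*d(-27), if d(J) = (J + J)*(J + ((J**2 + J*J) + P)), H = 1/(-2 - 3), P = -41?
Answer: -60048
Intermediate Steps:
H = -1/5 (H = 1/(-5) = -1/5 ≈ -0.20000)
d(J) = 2*J*(-41 + J + 2*J**2) (d(J) = (J + J)*(J + ((J**2 + J*J) - 41)) = (2*J)*(J + ((J**2 + J**2) - 41)) = (2*J)*(J + (2*J**2 - 41)) = (2*J)*(J + (-41 + 2*J**2)) = (2*J)*(-41 + J + 2*J**2) = 2*J*(-41 + J + 2*J**2))
R(z) = -1/5 - z
R(-1)*d(-27) = (-1/5 - 1*(-1))*(2*(-27)*(-41 - 27 + 2*(-27)**2)) = (-1/5 + 1)*(2*(-27)*(-41 - 27 + 2*729)) = 4*(2*(-27)*(-41 - 27 + 1458))/5 = 4*(2*(-27)*1390)/5 = (4/5)*(-75060) = -60048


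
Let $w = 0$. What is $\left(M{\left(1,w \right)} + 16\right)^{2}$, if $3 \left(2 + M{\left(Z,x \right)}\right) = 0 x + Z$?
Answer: $\frac{1849}{9} \approx 205.44$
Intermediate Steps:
$M{\left(Z,x \right)} = -2 + \frac{Z}{3}$ ($M{\left(Z,x \right)} = -2 + \frac{0 x + Z}{3} = -2 + \frac{0 + Z}{3} = -2 + \frac{Z}{3}$)
$\left(M{\left(1,w \right)} + 16\right)^{2} = \left(\left(-2 + \frac{1}{3} \cdot 1\right) + 16\right)^{2} = \left(\left(-2 + \frac{1}{3}\right) + 16\right)^{2} = \left(- \frac{5}{3} + 16\right)^{2} = \left(\frac{43}{3}\right)^{2} = \frac{1849}{9}$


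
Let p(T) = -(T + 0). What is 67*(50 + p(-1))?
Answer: 3417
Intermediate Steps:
p(T) = -T
67*(50 + p(-1)) = 67*(50 - 1*(-1)) = 67*(50 + 1) = 67*51 = 3417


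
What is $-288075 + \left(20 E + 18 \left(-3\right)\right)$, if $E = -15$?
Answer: $-288429$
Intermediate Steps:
$-288075 + \left(20 E + 18 \left(-3\right)\right) = -288075 + \left(20 \left(-15\right) + 18 \left(-3\right)\right) = -288075 - 354 = -288429$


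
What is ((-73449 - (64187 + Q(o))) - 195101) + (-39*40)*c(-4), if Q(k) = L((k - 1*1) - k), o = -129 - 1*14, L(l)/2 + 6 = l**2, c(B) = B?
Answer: -326487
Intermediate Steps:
L(l) = -12 + 2*l**2
o = -143 (o = -129 - 14 = -143)
Q(k) = -10 (Q(k) = -12 + 2*((k - 1*1) - k)**2 = -12 + 2*((k - 1) - k)**2 = -12 + 2*((-1 + k) - k)**2 = -12 + 2*(-1)**2 = -12 + 2*1 = -12 + 2 = -10)
((-73449 - (64187 + Q(o))) - 195101) + (-39*40)*c(-4) = ((-73449 - (64187 - 10)) - 195101) - 39*40*(-4) = ((-73449 - 1*64177) - 195101) - 1560*(-4) = ((-73449 - 64177) - 195101) + 6240 = (-137626 - 195101) + 6240 = -332727 + 6240 = -326487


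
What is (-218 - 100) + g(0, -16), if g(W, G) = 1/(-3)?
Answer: -955/3 ≈ -318.33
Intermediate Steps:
g(W, G) = -1/3
(-218 - 100) + g(0, -16) = (-218 - 100) - 1/3 = -318 - 1/3 = -955/3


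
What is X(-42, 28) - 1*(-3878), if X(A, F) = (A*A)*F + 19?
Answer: 53289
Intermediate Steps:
X(A, F) = 19 + F*A² (X(A, F) = A²*F + 19 = F*A² + 19 = 19 + F*A²)
X(-42, 28) - 1*(-3878) = (19 + 28*(-42)²) - 1*(-3878) = (19 + 28*1764) + 3878 = (19 + 49392) + 3878 = 49411 + 3878 = 53289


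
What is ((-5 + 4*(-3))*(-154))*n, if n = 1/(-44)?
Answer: -119/2 ≈ -59.500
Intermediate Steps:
n = -1/44 ≈ -0.022727
((-5 + 4*(-3))*(-154))*n = ((-5 + 4*(-3))*(-154))*(-1/44) = ((-5 - 12)*(-154))*(-1/44) = -17*(-154)*(-1/44) = 2618*(-1/44) = -119/2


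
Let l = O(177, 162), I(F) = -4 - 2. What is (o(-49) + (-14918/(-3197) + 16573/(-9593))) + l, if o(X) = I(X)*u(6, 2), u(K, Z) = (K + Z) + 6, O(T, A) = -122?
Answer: -6227652633/30668821 ≈ -203.06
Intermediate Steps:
I(F) = -6
l = -122
u(K, Z) = 6 + K + Z
o(X) = -84 (o(X) = -6*(6 + 6 + 2) = -6*14 = -84)
(o(-49) + (-14918/(-3197) + 16573/(-9593))) + l = (-84 + (-14918/(-3197) + 16573/(-9593))) - 122 = (-84 + (-14918*(-1/3197) + 16573*(-1/9593))) - 122 = (-84 + (14918/3197 - 16573/9593)) - 122 = (-84 + 90124493/30668821) - 122 = -2486056471/30668821 - 122 = -6227652633/30668821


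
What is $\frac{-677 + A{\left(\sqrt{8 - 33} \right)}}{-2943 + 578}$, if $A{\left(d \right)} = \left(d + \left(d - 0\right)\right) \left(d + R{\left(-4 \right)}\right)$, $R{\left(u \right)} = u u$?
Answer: $\frac{727}{2365} - \frac{32 i}{473} \approx 0.3074 - 0.067653 i$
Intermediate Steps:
$R{\left(u \right)} = u^{2}$
$A{\left(d \right)} = 2 d \left(16 + d\right)$ ($A{\left(d \right)} = \left(d + \left(d - 0\right)\right) \left(d + \left(-4\right)^{2}\right) = \left(d + \left(d + 0\right)\right) \left(d + 16\right) = \left(d + d\right) \left(16 + d\right) = 2 d \left(16 + d\right)$)
$\frac{-677 + A{\left(\sqrt{8 - 33} \right)}}{-2943 + 578} = \frac{-677 + 2 \sqrt{8 - 33} \left(16 + \sqrt{8 - 33}\right)}{-2943 + 578} = \frac{-677 + 2 \sqrt{-25} \left(16 + \sqrt{-25}\right)}{-2365} = \left(-677 + 2 \cdot 5 i \left(16 + 5 i\right)\right) \left(- \frac{1}{2365}\right) = \left(-677 + 10 i \left(16 + 5 i\right)\right) \left(- \frac{1}{2365}\right) = \frac{677}{2365} - \frac{2 i \left(16 + 5 i\right)}{473}$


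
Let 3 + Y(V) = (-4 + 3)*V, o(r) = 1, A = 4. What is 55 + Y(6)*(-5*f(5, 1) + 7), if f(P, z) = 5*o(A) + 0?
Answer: 217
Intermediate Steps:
Y(V) = -3 - V (Y(V) = -3 + (-4 + 3)*V = -3 - V)
f(P, z) = 5 (f(P, z) = 5*1 + 0 = 5 + 0 = 5)
55 + Y(6)*(-5*f(5, 1) + 7) = 55 + (-3 - 1*6)*(-5*5 + 7) = 55 + (-3 - 6)*(-25 + 7) = 55 - 9*(-18) = 55 + 162 = 217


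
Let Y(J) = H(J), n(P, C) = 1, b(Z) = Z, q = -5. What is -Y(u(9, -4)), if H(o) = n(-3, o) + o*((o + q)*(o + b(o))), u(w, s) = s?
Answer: 287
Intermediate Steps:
H(o) = 1 + 2*o²*(-5 + o) (H(o) = 1 + o*((o - 5)*(o + o)) = 1 + o*((-5 + o)*(2*o)) = 1 + o*(2*o*(-5 + o)) = 1 + 2*o²*(-5 + o))
Y(J) = 1 - 10*J² + 2*J³
-Y(u(9, -4)) = -(1 - 10*(-4)² + 2*(-4)³) = -(1 - 10*16 + 2*(-64)) = -(1 - 160 - 128) = -1*(-287) = 287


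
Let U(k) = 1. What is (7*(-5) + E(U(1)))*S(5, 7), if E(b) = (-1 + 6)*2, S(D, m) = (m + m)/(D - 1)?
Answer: -175/2 ≈ -87.500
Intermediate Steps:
S(D, m) = 2*m/(-1 + D) (S(D, m) = (2*m)/(-1 + D) = 2*m/(-1 + D))
E(b) = 10 (E(b) = 5*2 = 10)
(7*(-5) + E(U(1)))*S(5, 7) = (7*(-5) + 10)*(2*7/(-1 + 5)) = (-35 + 10)*(2*7/4) = -50*7/4 = -25*7/2 = -175/2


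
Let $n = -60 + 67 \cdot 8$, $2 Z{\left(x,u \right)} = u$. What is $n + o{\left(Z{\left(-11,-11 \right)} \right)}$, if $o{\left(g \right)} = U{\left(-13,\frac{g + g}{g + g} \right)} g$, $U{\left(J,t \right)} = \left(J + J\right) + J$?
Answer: $\frac{1381}{2} \approx 690.5$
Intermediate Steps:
$U{\left(J,t \right)} = 3 J$ ($U{\left(J,t \right)} = 2 J + J = 3 J$)
$Z{\left(x,u \right)} = \frac{u}{2}$
$o{\left(g \right)} = - 39 g$ ($o{\left(g \right)} = 3 \left(-13\right) g = - 39 g$)
$n = 476$ ($n = -60 + 536 = 476$)
$n + o{\left(Z{\left(-11,-11 \right)} \right)} = 476 - 39 \cdot \frac{1}{2} \left(-11\right) = 476 - - \frac{429}{2} = 476 + \frac{429}{2} = \frac{1381}{2}$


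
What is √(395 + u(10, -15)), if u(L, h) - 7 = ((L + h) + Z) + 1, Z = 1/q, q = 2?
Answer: √1594/2 ≈ 19.962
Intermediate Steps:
Z = ½ (Z = 1/2 = 1*(½) = ½ ≈ 0.50000)
u(L, h) = 17/2 + L + h (u(L, h) = 7 + (((L + h) + ½) + 1) = 7 + ((½ + L + h) + 1) = 7 + (3/2 + L + h) = 17/2 + L + h)
√(395 + u(10, -15)) = √(395 + (17/2 + 10 - 15)) = √(395 + 7/2) = √(797/2) = √1594/2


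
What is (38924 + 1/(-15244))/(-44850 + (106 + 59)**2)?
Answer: -118671491/53735100 ≈ -2.2085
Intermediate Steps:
(38924 + 1/(-15244))/(-44850 + (106 + 59)**2) = (38924 - 1/15244)/(-44850 + 165**2) = 593357455/(15244*(-44850 + 27225)) = (593357455/15244)/(-17625) = (593357455/15244)*(-1/17625) = -118671491/53735100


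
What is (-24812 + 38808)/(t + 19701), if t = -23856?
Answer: -13996/4155 ≈ -3.3685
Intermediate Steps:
(-24812 + 38808)/(t + 19701) = (-24812 + 38808)/(-23856 + 19701) = 13996/(-4155) = 13996*(-1/4155) = -13996/4155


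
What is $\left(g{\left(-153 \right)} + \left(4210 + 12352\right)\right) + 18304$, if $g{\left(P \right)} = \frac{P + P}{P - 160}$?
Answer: $\frac{10913364}{313} \approx 34867.0$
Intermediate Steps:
$g{\left(P \right)} = \frac{2 P}{-160 + P}$
$\left(g{\left(-153 \right)} + \left(4210 + 12352\right)\right) + 18304 = \left(2 \left(-153\right) \frac{1}{-160 - 153} + \left(4210 + 12352\right)\right) + 18304 = \left(2 \left(-153\right) \frac{1}{-313} + 16562\right) + 18304 = \left(2 \left(-153\right) \left(- \frac{1}{313}\right) + 16562\right) + 18304 = \left(\frac{306}{313} + 16562\right) + 18304 = \frac{5184212}{313} + 18304 = \frac{10913364}{313}$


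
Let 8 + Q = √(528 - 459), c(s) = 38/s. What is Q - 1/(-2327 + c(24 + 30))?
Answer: -502453/62810 + √69 ≈ 0.30705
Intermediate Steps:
Q = -8 + √69 (Q = -8 + √(528 - 459) = -8 + √69 ≈ 0.30662)
Q - 1/(-2327 + c(24 + 30)) = (-8 + √69) - 1/(-2327 + 38/(24 + 30)) = (-8 + √69) - 1/(-2327 + 38/54) = (-8 + √69) - 1/(-2327 + 38*(1/54)) = (-8 + √69) - 1/(-2327 + 19/27) = (-8 + √69) - 1/(-62810/27) = (-8 + √69) - 1*(-27/62810) = (-8 + √69) + 27/62810 = -502453/62810 + √69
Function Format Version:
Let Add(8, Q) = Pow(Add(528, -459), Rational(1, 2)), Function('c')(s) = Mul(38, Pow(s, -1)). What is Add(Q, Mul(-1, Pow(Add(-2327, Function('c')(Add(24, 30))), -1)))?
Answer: Add(Rational(-502453, 62810), Pow(69, Rational(1, 2))) ≈ 0.30705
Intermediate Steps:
Q = Add(-8, Pow(69, Rational(1, 2))) (Q = Add(-8, Pow(Add(528, -459), Rational(1, 2))) = Add(-8, Pow(69, Rational(1, 2))) ≈ 0.30662)
Add(Q, Mul(-1, Pow(Add(-2327, Function('c')(Add(24, 30))), -1))) = Add(Add(-8, Pow(69, Rational(1, 2))), Mul(-1, Pow(Add(-2327, Mul(38, Pow(Add(24, 30), -1))), -1))) = Add(Add(-8, Pow(69, Rational(1, 2))), Mul(-1, Pow(Add(-2327, Mul(38, Pow(54, -1))), -1))) = Add(Add(-8, Pow(69, Rational(1, 2))), Mul(-1, Pow(Add(-2327, Mul(38, Rational(1, 54))), -1))) = Add(Add(-8, Pow(69, Rational(1, 2))), Mul(-1, Pow(Add(-2327, Rational(19, 27)), -1))) = Add(Add(-8, Pow(69, Rational(1, 2))), Mul(-1, Pow(Rational(-62810, 27), -1))) = Add(Add(-8, Pow(69, Rational(1, 2))), Mul(-1, Rational(-27, 62810))) = Add(Add(-8, Pow(69, Rational(1, 2))), Rational(27, 62810)) = Add(Rational(-502453, 62810), Pow(69, Rational(1, 2)))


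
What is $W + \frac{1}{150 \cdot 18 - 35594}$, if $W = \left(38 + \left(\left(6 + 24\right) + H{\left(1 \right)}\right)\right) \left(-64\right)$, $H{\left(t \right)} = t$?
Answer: $- \frac{145259905}{32894} \approx -4416.0$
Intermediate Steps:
$W = -4416$ ($W = \left(38 + \left(\left(6 + 24\right) + 1\right)\right) \left(-64\right) = \left(38 + \left(30 + 1\right)\right) \left(-64\right) = \left(38 + 31\right) \left(-64\right) = 69 \left(-64\right) = -4416$)
$W + \frac{1}{150 \cdot 18 - 35594} = -4416 + \frac{1}{150 \cdot 18 - 35594} = -4416 + \frac{1}{2700 - 35594} = -4416 + \frac{1}{-32894} = -4416 - \frac{1}{32894} = - \frac{145259905}{32894}$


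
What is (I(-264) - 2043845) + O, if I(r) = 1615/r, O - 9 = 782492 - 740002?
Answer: -528356959/264 ≈ -2.0014e+6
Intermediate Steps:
O = 42499 (O = 9 + (782492 - 740002) = 9 + 42490 = 42499)
(I(-264) - 2043845) + O = (1615/(-264) - 2043845) + 42499 = (1615*(-1/264) - 2043845) + 42499 = (-1615/264 - 2043845) + 42499 = -539576695/264 + 42499 = -528356959/264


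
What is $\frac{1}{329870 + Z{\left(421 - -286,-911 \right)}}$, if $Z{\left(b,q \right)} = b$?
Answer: $\frac{1}{330577} \approx 3.025 \cdot 10^{-6}$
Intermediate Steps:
$\frac{1}{329870 + Z{\left(421 - -286,-911 \right)}} = \frac{1}{329870 + \left(421 - -286\right)} = \frac{1}{329870 + \left(421 + 286\right)} = \frac{1}{329870 + 707} = \frac{1}{330577}$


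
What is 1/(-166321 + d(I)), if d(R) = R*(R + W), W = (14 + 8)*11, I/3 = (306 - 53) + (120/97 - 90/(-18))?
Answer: 9409/5896809167 ≈ 1.5956e-6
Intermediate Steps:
I = 75438/97 (I = 3*((306 - 53) + (120/97 - 90/(-18))) = 3*(253 + (120*(1/97) - 90*(-1/18))) = 3*(253 + (120/97 + 5)) = 3*(253 + 605/97) = 3*(25146/97) = 75438/97 ≈ 777.71)
W = 242 (W = 22*11 = 242)
d(R) = R*(242 + R) (d(R) = R*(R + 242) = R*(242 + R))
1/(-166321 + d(I)) = 1/(-166321 + 75438*(242 + 75438/97)/97) = 1/(-166321 + (75438/97)*(98912/97)) = 1/(-166321 + 7461723456/9409) = 1/(5896809167/9409) = 9409/5896809167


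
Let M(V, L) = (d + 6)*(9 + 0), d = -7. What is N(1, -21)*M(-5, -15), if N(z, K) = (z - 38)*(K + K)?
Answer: -13986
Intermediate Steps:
M(V, L) = -9 (M(V, L) = (-7 + 6)*(9 + 0) = -1*9 = -9)
N(z, K) = 2*K*(-38 + z) (N(z, K) = (-38 + z)*(2*K) = 2*K*(-38 + z))
N(1, -21)*M(-5, -15) = (2*(-21)*(-38 + 1))*(-9) = (2*(-21)*(-37))*(-9) = 1554*(-9) = -13986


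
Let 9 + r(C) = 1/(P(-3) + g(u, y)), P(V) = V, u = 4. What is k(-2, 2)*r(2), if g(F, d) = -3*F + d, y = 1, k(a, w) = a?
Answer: 127/7 ≈ 18.143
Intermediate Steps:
g(F, d) = d - 3*F
r(C) = -127/14 (r(C) = -9 + 1/(-3 + (1 - 3*4)) = -9 + 1/(-3 + (1 - 12)) = -9 + 1/(-3 - 11) = -9 + 1/(-14) = -9 - 1/14 = -127/14)
k(-2, 2)*r(2) = -2*(-127/14) = 127/7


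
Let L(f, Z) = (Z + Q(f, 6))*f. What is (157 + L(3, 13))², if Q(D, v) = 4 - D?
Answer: 39601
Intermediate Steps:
L(f, Z) = f*(4 + Z - f) (L(f, Z) = (Z + (4 - f))*f = (4 + Z - f)*f = f*(4 + Z - f))
(157 + L(3, 13))² = (157 + 3*(4 + 13 - 1*3))² = (157 + 3*(4 + 13 - 3))² = (157 + 3*14)² = (157 + 42)² = 199² = 39601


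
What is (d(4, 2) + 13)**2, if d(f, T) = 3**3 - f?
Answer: 1296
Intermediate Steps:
d(f, T) = 27 - f
(d(4, 2) + 13)**2 = ((27 - 1*4) + 13)**2 = ((27 - 4) + 13)**2 = (23 + 13)**2 = 36**2 = 1296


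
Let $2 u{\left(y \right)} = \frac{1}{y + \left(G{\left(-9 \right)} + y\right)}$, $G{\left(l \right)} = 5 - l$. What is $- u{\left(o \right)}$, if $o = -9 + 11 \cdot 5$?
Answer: $- \frac{1}{212} \approx -0.004717$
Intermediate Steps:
$o = 46$ ($o = -9 + 55 = 46$)
$u{\left(y \right)} = \frac{1}{2 \left(14 + 2 y\right)}$ ($u{\left(y \right)} = \frac{1}{2 \left(y + \left(\left(5 - -9\right) + y\right)\right)} = \frac{1}{2 \left(y + \left(\left(5 + 9\right) + y\right)\right)} = \frac{1}{2 \left(y + \left(14 + y\right)\right)} = \frac{1}{2 \left(14 + 2 y\right)}$)
$- u{\left(o \right)} = - \frac{1}{4 \left(7 + 46\right)} = - \frac{1}{4 \cdot 53} = \left(-1\right) \frac{1}{212} = - \frac{1}{212}$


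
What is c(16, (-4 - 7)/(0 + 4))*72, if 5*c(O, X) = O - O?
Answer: 0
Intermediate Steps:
c(O, X) = 0 (c(O, X) = (O - O)/5 = (⅕)*0 = 0)
c(16, (-4 - 7)/(0 + 4))*72 = 0*72 = 0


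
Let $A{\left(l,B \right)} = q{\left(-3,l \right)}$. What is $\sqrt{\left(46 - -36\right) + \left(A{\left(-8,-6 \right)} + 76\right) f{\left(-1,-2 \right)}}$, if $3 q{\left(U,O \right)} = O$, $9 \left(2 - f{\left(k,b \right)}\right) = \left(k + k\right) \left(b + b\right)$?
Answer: $\frac{\sqrt{13242}}{9} \approx 12.786$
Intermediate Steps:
$f{\left(k,b \right)} = 2 - \frac{4 b k}{9}$ ($f{\left(k,b \right)} = 2 - \frac{\left(k + k\right) \left(b + b\right)}{9} = 2 - \frac{2 k 2 b}{9} = 2 - \frac{4 b k}{9}$)
$q{\left(U,O \right)} = \frac{O}{3}$
$A{\left(l,B \right)} = \frac{l}{3}$
$\sqrt{\left(46 - -36\right) + \left(A{\left(-8,-6 \right)} + 76\right) f{\left(-1,-2 \right)}} = \sqrt{\left(46 - -36\right) + \left(\frac{1}{3} \left(-8\right) + 76\right) \left(2 - \left(- \frac{8}{9}\right) \left(-1\right)\right)} = \sqrt{\left(46 + 36\right) + \left(- \frac{8}{3} + 76\right) \left(2 - \frac{8}{9}\right)} = \sqrt{82 + \frac{220}{3} \cdot \frac{10}{9}} = \sqrt{82 + \frac{2200}{27}} = \sqrt{\frac{4414}{27}} = \frac{\sqrt{13242}}{9}$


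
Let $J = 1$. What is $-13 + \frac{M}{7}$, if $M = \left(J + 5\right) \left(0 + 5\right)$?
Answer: $- \frac{61}{7} \approx -8.7143$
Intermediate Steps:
$M = 30$ ($M = \left(1 + 5\right) \left(0 + 5\right) = 6 \cdot 5 = 30$)
$-13 + \frac{M}{7} = -13 + \frac{30}{7} = - \frac{61}{7}$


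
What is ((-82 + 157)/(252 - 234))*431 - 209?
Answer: 9521/6 ≈ 1586.8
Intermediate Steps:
((-82 + 157)/(252 - 234))*431 - 209 = (75/18)*431 - 209 = (75*(1/18))*431 - 209 = (25/6)*431 - 209 = 10775/6 - 209 = 9521/6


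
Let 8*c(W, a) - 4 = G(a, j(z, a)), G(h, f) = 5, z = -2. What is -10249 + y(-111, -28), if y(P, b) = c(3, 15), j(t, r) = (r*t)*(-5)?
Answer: -81983/8 ≈ -10248.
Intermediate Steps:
j(t, r) = -5*r*t
c(W, a) = 9/8 (c(W, a) = ½ + (⅛)*5 = ½ + 5/8 = 9/8)
y(P, b) = 9/8
-10249 + y(-111, -28) = -10249 + 9/8 = -81983/8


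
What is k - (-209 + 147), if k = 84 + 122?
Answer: 268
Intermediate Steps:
k = 206
k - (-209 + 147) = 206 - (-209 + 147) = 206 - 1*(-62) = 206 + 62 = 268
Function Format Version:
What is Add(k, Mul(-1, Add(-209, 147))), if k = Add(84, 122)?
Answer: 268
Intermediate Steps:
k = 206
Add(k, Mul(-1, Add(-209, 147))) = Add(206, Mul(-1, Add(-209, 147))) = Add(206, Mul(-1, -62)) = Add(206, 62) = 268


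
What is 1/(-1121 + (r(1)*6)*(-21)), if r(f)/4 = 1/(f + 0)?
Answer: -1/1625 ≈ -0.00061538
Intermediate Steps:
r(f) = 4/f (r(f) = 4/(f + 0) = 4/f)
1/(-1121 + (r(1)*6)*(-21)) = 1/(-1121 + ((4/1)*6)*(-21)) = 1/(-1121 + ((4*1)*6)*(-21)) = 1/(-1121 + (4*6)*(-21)) = 1/(-1121 + 24*(-21)) = 1/(-1121 - 504) = 1/(-1625) = -1/1625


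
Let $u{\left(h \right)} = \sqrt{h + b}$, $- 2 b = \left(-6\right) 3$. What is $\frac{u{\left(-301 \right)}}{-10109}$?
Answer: $- \frac{2 i \sqrt{73}}{10109} \approx - 0.0016904 i$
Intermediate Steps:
$b = 9$ ($b = - \frac{\left(-6\right) 3}{2} = \left(- \frac{1}{2}\right) \left(-18\right) = 9$)
$u{\left(h \right)} = \sqrt{9 + h}$ ($u{\left(h \right)} = \sqrt{h + 9} = \sqrt{9 + h}$)
$\frac{u{\left(-301 \right)}}{-10109} = \frac{\sqrt{9 - 301}}{-10109} = \sqrt{-292} \left(- \frac{1}{10109}\right) = 2 i \sqrt{73} \left(- \frac{1}{10109}\right) = - \frac{2 i \sqrt{73}}{10109}$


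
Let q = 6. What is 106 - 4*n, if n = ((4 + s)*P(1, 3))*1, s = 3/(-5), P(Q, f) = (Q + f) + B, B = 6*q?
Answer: -438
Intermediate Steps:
B = 36 (B = 6*6 = 36)
P(Q, f) = 36 + Q + f (P(Q, f) = (Q + f) + 36 = 36 + Q + f)
s = -⅗ (s = 3*(-⅕) = -⅗ ≈ -0.60000)
n = 136 (n = ((4 - ⅗)*(36 + 1 + 3))*1 = ((17/5)*40)*1 = 136*1 = 136)
106 - 4*n = 106 - 4*136 = 106 - 544 = -438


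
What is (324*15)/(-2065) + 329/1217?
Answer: -1047047/502621 ≈ -2.0832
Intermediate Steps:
(324*15)/(-2065) + 329/1217 = 4860*(-1/2065) + 329*(1/1217) = -972/413 + 329/1217 = -1047047/502621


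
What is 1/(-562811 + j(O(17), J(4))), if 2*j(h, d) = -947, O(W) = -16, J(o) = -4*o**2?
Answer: -2/1126569 ≈ -1.7753e-6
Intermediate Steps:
j(h, d) = -947/2 (j(h, d) = (1/2)*(-947) = -947/2)
1/(-562811 + j(O(17), J(4))) = 1/(-562811 - 947/2) = 1/(-1126569/2) = -2/1126569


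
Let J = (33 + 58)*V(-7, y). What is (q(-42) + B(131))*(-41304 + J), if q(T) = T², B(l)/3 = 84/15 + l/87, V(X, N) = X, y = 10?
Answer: -10857308611/145 ≈ -7.4878e+7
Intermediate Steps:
B(l) = 84/5 + l/29 (B(l) = 3*(84/15 + l/87) = 3*(84*(1/15) + l*(1/87)) = 3*(28/5 + l/87) = 84/5 + l/29)
J = -637 (J = (33 + 58)*(-7) = 91*(-7) = -637)
(q(-42) + B(131))*(-41304 + J) = ((-42)² + (84/5 + (1/29)*131))*(-41304 - 637) = (1764 + (84/5 + 131/29))*(-41941) = (1764 + 3091/145)*(-41941) = (258871/145)*(-41941) = -10857308611/145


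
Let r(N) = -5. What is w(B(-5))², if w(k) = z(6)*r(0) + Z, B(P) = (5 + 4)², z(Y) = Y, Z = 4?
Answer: 676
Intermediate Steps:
B(P) = 81 (B(P) = 9² = 81)
w(k) = -26 (w(k) = 6*(-5) + 4 = -30 + 4 = -26)
w(B(-5))² = (-26)² = 676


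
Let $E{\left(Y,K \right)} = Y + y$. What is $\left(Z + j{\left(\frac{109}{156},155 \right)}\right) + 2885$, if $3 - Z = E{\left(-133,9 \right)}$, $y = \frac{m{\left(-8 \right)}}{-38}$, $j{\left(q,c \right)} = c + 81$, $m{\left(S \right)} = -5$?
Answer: $\frac{123761}{38} \approx 3256.9$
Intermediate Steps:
$j{\left(q,c \right)} = 81 + c$
$y = \frac{5}{38}$ ($y = - \frac{5}{-38} = \left(-5\right) \left(- \frac{1}{38}\right) = \frac{5}{38} \approx 0.13158$)
$E{\left(Y,K \right)} = \frac{5}{38} + Y$ ($E{\left(Y,K \right)} = Y + \frac{5}{38} = \frac{5}{38} + Y$)
$Z = \frac{5163}{38}$ ($Z = 3 - \left(\frac{5}{38} - 133\right) = 3 - - \frac{5049}{38} = 3 + \frac{5049}{38} = \frac{5163}{38} \approx 135.87$)
$\left(Z + j{\left(\frac{109}{156},155 \right)}\right) + 2885 = \left(\frac{5163}{38} + \left(81 + 155\right)\right) + 2885 = \left(\frac{5163}{38} + 236\right) + 2885 = \frac{14131}{38} + 2885 = \frac{123761}{38}$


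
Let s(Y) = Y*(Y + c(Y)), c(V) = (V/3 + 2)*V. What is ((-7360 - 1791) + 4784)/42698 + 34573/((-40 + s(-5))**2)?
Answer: 6642017393/8539600 ≈ 777.79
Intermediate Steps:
c(V) = V*(2 + V/3) (c(V) = (V*(1/3) + 2)*V = (V/3 + 2)*V = (2 + V/3)*V = V*(2 + V/3))
s(Y) = Y*(Y + Y*(6 + Y)/3)
((-7360 - 1791) + 4784)/42698 + 34573/((-40 + s(-5))**2) = ((-7360 - 1791) + 4784)/42698 + 34573/((-40 + (1/3)*(-5)**2*(9 - 5))**2) = (-9151 + 4784)*(1/42698) + 34573/((-40 + (1/3)*25*4)**2) = -4367*1/42698 + 34573/((-40 + 100/3)**2) = -4367/42698 + 34573/((-20/3)**2) = -4367/42698 + 34573/(400/9) = -4367/42698 + 34573*(9/400) = -4367/42698 + 311157/400 = 6642017393/8539600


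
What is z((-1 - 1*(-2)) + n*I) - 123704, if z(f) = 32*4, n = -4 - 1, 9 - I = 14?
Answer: -123576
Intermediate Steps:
I = -5 (I = 9 - 1*14 = 9 - 14 = -5)
n = -5
z(f) = 128
z((-1 - 1*(-2)) + n*I) - 123704 = 128 - 123704 = -123576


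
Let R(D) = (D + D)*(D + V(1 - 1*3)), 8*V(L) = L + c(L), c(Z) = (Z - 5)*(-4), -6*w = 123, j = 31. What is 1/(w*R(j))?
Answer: -4/174127 ≈ -2.2972e-5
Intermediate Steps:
w = -41/2 (w = -⅙*123 = -41/2 ≈ -20.500)
c(Z) = 20 - 4*Z (c(Z) = (-5 + Z)*(-4) = 20 - 4*Z)
V(L) = 5/2 - 3*L/8 (V(L) = (L + (20 - 4*L))/8 = (20 - 3*L)/8 = 5/2 - 3*L/8)
R(D) = 2*D*(13/4 + D) (R(D) = (D + D)*(D + (5/2 - 3*(1 - 1*3)/8)) = (2*D)*(D + (5/2 - 3*(1 - 3)/8)) = (2*D)*(D + (5/2 - 3/8*(-2))) = (2*D)*(D + (5/2 + ¾)) = (2*D)*(D + 13/4) = (2*D)*(13/4 + D) = 2*D*(13/4 + D))
1/(w*R(j)) = 1/(-41*31*(13 + 4*31)/4) = 1/(-41*31*(13 + 124)/4) = 1/(-41*31*137/4) = 1/(-41/2*4247/2) = 1/(-174127/4) = -4/174127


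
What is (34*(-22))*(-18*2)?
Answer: 26928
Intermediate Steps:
(34*(-22))*(-18*2) = -748*(-36) = 26928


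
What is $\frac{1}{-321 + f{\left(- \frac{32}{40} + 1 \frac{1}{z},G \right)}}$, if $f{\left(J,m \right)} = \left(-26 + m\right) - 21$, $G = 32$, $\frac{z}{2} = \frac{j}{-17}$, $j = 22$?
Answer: $- \frac{1}{336} \approx -0.0029762$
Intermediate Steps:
$z = - \frac{44}{17}$ ($z = 2 \frac{22}{-17} = 2 \cdot 22 \left(- \frac{1}{17}\right) = 2 \left(- \frac{22}{17}\right) = - \frac{44}{17} \approx -2.5882$)
$f{\left(J,m \right)} = -47 + m$
$\frac{1}{-321 + f{\left(- \frac{32}{40} + 1 \frac{1}{z},G \right)}} = \frac{1}{-321 + \left(-47 + 32\right)} = \frac{1}{-321 - 15} = \frac{1}{-336} = - \frac{1}{336}$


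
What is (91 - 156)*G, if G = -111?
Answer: 7215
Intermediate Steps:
(91 - 156)*G = (91 - 156)*(-111) = -65*(-111) = 7215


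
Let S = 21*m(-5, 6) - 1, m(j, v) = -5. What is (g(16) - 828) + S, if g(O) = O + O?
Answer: -902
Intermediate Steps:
g(O) = 2*O
S = -106 (S = 21*(-5) - 1 = -105 - 1 = -106)
(g(16) - 828) + S = (2*16 - 828) - 106 = (32 - 828) - 106 = -796 - 106 = -902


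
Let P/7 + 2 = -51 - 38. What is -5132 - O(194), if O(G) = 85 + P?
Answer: -4580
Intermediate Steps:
P = -637 (P = -14 + 7*(-51 - 38) = -14 + 7*(-89) = -14 - 623 = -637)
O(G) = -552 (O(G) = 85 - 637 = -552)
-5132 - O(194) = -5132 - 1*(-552) = -5132 + 552 = -4580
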